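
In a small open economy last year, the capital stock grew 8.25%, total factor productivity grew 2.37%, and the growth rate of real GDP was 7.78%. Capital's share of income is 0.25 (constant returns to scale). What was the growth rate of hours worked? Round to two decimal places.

Hours worked growth was 4.46%.

Labor's share = 1 − 0.25 = 0.75.
gY = gA + 0.25×8.25 + 0.75×g.
0.75×g = 7.78 − 2.37 − 2.0625 = 3.3475.
g = 3.3475 / 0.75 = 4.4633%.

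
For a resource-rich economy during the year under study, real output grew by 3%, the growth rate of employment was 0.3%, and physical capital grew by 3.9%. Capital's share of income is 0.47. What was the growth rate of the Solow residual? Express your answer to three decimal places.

1.008%

Labor's share = 1 − 0.47 = 0.53.
Physical capital: 0.47 × 3.9 = 1.833 pp.
Employment: 0.53 × 0.3 = 0.159 pp.
TFP growth = 3 − 1.992 = 1.008%.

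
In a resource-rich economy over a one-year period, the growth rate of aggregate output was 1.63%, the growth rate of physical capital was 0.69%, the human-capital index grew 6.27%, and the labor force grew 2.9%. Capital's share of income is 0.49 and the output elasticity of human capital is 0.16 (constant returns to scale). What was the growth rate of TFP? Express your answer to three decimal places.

Labor's share = 1 − 0.49 − 0.16 = 0.35.
Physical capital: 0.49 × 0.69 = 0.3381 pp.
The human-capital index: 0.16 × 6.27 = 1.0032 pp.
The labor force: 0.35 × 2.9 = 1.015 pp.
TFP growth = 1.63 − 2.3563 = -0.7263%.

-0.726%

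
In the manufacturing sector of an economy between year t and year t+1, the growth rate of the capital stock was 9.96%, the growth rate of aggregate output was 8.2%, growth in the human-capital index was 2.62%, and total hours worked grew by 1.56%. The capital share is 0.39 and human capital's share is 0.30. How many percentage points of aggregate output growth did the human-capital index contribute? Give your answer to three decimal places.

Contribution = share × growth = 0.3 × 2.62 = 0.786 pp.

0.786 pp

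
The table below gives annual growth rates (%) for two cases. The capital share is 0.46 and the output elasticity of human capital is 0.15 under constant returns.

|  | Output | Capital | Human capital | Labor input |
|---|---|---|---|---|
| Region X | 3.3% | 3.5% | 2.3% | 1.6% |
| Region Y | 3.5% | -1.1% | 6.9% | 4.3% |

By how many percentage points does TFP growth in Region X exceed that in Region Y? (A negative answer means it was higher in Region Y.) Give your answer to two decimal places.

Labor's share = 1 − 0.46 − 0.15 = 0.39.
Region X: TFP = 3.3 − 1.61 − 0.345 − 0.624 = 0.721%.
Region Y: TFP = 3.5 + 0.506 − 1.035 − 1.677 = 1.294%.
Difference = 0.721 − (1.294) = -0.573 pp.

-0.57 percentage points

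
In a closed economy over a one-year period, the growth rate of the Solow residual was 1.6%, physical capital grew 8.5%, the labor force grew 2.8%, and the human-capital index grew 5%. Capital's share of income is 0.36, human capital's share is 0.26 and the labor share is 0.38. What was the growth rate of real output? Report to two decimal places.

Labor's share = 1 − 0.36 − 0.26 = 0.38.
Physical capital: 0.36 × 8.5 = 3.06 pp.
The human-capital index: 0.26 × 5 = 1.3 pp.
The labor force: 0.38 × 2.8 = 1.064 pp.
Output growth = 1.6 + 5.424 = 7.024%.

7.02%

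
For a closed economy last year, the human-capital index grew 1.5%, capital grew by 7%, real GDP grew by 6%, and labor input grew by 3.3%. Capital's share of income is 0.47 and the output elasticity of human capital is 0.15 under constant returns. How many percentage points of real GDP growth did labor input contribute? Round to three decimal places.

Labor's share = 1 − 0.47 − 0.15 = 0.38.
Contribution = share × growth = 0.38 × 3.3 = 1.254 pp.

1.254 percentage points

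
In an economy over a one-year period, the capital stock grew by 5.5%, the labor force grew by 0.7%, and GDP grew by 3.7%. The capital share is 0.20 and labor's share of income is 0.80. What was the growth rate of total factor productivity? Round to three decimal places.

Labor's share = 1 − 0.2 = 0.8.
The capital stock: 0.2 × 5.5 = 1.1 pp.
The labor force: 0.8 × 0.7 = 0.56 pp.
TFP growth = 3.7 − 1.66 = 2.04%.

Total factor productivity growth was 2.040%.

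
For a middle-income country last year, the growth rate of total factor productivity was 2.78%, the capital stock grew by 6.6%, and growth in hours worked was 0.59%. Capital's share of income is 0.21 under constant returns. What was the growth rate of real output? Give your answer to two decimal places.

Labor's share = 1 − 0.21 = 0.79.
The capital stock: 0.21 × 6.6 = 1.386 pp.
Hours worked: 0.79 × 0.59 = 0.4661 pp.
Output growth = 2.78 + 1.8521 = 4.6321%.

4.63%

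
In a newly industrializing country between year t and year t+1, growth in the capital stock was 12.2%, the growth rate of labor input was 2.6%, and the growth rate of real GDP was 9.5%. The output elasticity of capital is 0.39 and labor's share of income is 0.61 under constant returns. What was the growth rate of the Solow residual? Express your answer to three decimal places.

3.156%

Labor's share = 1 − 0.39 = 0.61.
The capital stock: 0.39 × 12.2 = 4.758 pp.
Labor input: 0.61 × 2.6 = 1.586 pp.
TFP growth = 9.5 − 6.344 = 3.156%.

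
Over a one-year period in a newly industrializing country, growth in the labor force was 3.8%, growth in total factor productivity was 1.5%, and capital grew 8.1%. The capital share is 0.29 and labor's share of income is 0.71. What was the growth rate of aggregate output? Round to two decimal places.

6.55%

Labor's share = 1 − 0.29 = 0.71.
Capital: 0.29 × 8.1 = 2.349 pp.
The labor force: 0.71 × 3.8 = 2.698 pp.
Output growth = 1.5 + 5.047 = 6.547%.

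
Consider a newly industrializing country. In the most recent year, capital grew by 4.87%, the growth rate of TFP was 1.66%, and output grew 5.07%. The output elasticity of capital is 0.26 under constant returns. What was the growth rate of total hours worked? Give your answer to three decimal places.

2.897%

Labor's share = 1 − 0.26 = 0.74.
gY = gA + 0.26×4.87 + 0.74×g.
0.74×g = 5.07 − 1.66 − 1.2662 = 2.1438.
g = 2.1438 / 0.74 = 2.89703%.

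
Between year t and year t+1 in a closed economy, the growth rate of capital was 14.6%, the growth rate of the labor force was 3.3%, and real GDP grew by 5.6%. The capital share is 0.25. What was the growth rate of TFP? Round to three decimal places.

-0.525%

Labor's share = 1 − 0.25 = 0.75.
Capital: 0.25 × 14.6 = 3.65 pp.
The labor force: 0.75 × 3.3 = 2.475 pp.
TFP growth = 5.6 − 6.125 = -0.525%.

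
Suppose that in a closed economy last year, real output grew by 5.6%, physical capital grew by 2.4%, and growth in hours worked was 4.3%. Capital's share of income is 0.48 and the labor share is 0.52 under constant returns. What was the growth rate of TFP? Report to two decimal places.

2.21%

Labor's share = 1 − 0.48 = 0.52.
Physical capital: 0.48 × 2.4 = 1.152 pp.
Hours worked: 0.52 × 4.3 = 2.236 pp.
TFP growth = 5.6 − 3.388 = 2.212%.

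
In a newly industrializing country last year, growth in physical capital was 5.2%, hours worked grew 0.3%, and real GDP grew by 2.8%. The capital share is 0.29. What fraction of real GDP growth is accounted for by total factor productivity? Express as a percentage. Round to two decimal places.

Labor's share = 1 − 0.29 = 0.71.
Physical capital: 0.29 × 5.2 = 1.508 pp.
Hours worked: 0.71 × 0.3 = 0.213 pp.
TFP growth = 2.8 − 1.721 = 1.079%.
TFP share of growth = 1.079 / 2.8 × 100 = 38.5357%.

38.54%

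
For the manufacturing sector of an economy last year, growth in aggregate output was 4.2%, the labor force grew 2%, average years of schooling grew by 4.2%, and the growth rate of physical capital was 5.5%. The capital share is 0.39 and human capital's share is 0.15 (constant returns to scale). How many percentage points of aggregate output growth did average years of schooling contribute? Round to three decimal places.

Contribution = share × growth = 0.15 × 4.2 = 0.63 pp.

0.630 percentage points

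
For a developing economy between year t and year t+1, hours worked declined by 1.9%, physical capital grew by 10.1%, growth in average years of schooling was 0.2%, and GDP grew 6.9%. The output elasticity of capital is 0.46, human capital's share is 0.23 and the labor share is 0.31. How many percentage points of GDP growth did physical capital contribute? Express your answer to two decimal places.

Contribution = share × growth = 0.46 × 10.1 = 4.646 pp.

4.65 percentage points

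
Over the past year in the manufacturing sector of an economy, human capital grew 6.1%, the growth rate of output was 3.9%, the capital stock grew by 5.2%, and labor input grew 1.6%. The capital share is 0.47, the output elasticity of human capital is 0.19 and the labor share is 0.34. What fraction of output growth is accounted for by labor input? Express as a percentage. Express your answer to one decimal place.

Labor input accounted for 13.9% of growth.

Labor's share = 1 − 0.47 − 0.19 = 0.34.
Labor input contributed 0.34 × 1.6 = 0.544 pp.
Share of growth = 0.544 / 3.9 × 100 = 13.949%.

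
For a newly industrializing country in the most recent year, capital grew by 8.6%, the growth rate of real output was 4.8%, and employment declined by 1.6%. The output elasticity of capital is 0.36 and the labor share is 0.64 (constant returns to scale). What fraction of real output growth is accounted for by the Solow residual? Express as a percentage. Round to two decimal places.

The Solow residual accounted for 56.83% of growth.

Labor's share = 1 − 0.36 = 0.64.
Capital: 0.36 × 8.6 = 3.096 pp.
Employment: 0.64 × (-1.6) = -1.024 pp.
TFP growth = 4.8 − 2.072 = 2.728%.
TFP share of growth = 2.728 / 4.8 × 100 = 56.8333%.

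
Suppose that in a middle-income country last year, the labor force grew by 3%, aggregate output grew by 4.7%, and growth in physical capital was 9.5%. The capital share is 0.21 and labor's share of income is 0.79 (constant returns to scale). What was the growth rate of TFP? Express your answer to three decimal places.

Labor's share = 1 − 0.21 = 0.79.
Physical capital: 0.21 × 9.5 = 1.995 pp.
The labor force: 0.79 × 3 = 2.37 pp.
TFP growth = 4.7 − 4.365 = 0.335%.

0.335%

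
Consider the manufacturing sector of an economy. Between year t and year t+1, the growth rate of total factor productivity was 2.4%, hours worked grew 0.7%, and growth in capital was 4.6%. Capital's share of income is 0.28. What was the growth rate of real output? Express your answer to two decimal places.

4.19%

Labor's share = 1 − 0.28 = 0.72.
Capital: 0.28 × 4.6 = 1.288 pp.
Hours worked: 0.72 × 0.7 = 0.504 pp.
Output growth = 2.4 + 1.792 = 4.192%.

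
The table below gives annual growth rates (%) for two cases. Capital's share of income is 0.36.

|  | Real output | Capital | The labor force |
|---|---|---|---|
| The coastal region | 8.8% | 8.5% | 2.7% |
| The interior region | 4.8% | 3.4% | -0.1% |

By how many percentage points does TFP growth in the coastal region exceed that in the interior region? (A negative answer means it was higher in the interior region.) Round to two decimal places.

Labor's share = 1 − 0.36 = 0.64.
The coastal region: TFP = 8.8 − 3.06 − 1.728 = 4.012%.
The interior region: TFP = 4.8 − 1.224 + 0.064 = 3.64%.
Difference = 4.012 − (3.64) = 0.372 pp.

0.37 percentage points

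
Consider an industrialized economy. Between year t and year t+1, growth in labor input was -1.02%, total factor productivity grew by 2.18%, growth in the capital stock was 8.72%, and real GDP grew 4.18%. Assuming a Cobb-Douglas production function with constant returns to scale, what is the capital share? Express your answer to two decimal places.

gY = gA + α·gK + (1−α)·gL, so gY − gA − gL = α(gK − gL).
4.18 − 2.18 + 1.02 = α × (8.72 − (-1.02)).
3.02 = 9.74 α, so α = 0.3101.

0.31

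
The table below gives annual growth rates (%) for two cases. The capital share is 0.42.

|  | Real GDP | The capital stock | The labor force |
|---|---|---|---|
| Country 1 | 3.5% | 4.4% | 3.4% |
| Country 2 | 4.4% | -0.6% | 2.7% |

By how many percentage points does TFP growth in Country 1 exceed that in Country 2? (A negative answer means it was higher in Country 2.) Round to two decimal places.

-3.41 percentage points

Labor's share = 1 − 0.42 = 0.58.
Country 1: TFP = 3.5 − 1.848 − 1.972 = -0.32%.
Country 2: TFP = 4.4 + 0.252 − 1.566 = 3.086%.
Difference = -0.32 − (3.086) = -3.406 pp.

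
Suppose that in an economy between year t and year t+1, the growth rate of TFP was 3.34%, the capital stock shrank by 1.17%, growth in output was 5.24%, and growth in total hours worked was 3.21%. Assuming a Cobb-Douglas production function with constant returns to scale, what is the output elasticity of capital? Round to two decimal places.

gY = gA + α·gK + (1−α)·gL, so gY − gA − gL = α(gK − gL).
5.24 − 3.34 − 3.21 = α × (-1.17 − 3.21).
-1.31 = -4.38 α, so α = 0.2991.

The output elasticity of capital is 0.30.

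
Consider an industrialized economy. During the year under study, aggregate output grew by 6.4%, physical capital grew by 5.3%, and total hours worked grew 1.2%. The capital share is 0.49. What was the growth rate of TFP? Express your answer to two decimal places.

3.19%

Labor's share = 1 − 0.49 = 0.51.
Physical capital: 0.49 × 5.3 = 2.597 pp.
Total hours worked: 0.51 × 1.2 = 0.612 pp.
TFP growth = 6.4 − 3.209 = 3.191%.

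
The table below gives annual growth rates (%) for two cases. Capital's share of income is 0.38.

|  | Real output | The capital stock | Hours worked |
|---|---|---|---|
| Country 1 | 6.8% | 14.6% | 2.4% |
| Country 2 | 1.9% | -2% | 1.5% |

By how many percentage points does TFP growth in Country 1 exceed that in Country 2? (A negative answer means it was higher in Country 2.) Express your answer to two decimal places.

Labor's share = 1 − 0.38 = 0.62.
Country 1: TFP = 6.8 − 5.548 − 1.488 = -0.236%.
Country 2: TFP = 1.9 + 0.76 − 0.93 = 1.73%.
Difference = -0.236 − (1.73) = -1.966 pp.

-1.97 percentage points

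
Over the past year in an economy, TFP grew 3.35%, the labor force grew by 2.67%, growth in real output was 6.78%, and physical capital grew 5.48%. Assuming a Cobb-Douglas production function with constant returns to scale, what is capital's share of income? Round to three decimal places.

Capital's share of income is 0.270.

gY = gA + α·gK + (1−α)·gL, so gY − gA − gL = α(gK − gL).
6.78 − 3.35 − 2.67 = α × (5.48 − 2.67).
0.76 = 2.81 α, so α = 0.27046.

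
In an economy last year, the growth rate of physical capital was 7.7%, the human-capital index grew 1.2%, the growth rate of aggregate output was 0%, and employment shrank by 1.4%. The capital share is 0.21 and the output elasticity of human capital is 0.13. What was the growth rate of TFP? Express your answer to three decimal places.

-0.849%

Labor's share = 1 − 0.21 − 0.13 = 0.66.
Physical capital: 0.21 × 7.7 = 1.617 pp.
The human-capital index: 0.13 × 1.2 = 0.156 pp.
Employment: 0.66 × (-1.4) = -0.924 pp.
TFP growth = 0 − 0.849 = -0.849%.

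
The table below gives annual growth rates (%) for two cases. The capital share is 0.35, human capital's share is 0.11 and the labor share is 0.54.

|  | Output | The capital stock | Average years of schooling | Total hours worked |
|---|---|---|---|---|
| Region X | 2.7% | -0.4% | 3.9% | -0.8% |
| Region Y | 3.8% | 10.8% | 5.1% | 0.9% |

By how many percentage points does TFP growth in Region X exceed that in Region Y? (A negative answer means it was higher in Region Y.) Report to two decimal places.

3.87 percentage points

Labor's share = 1 − 0.35 − 0.11 = 0.54.
Region X: TFP = 2.7 + 0.14 − 0.429 + 0.432 = 2.843%.
Region Y: TFP = 3.8 − 3.78 − 0.561 − 0.486 = -1.027%.
Difference = 2.843 − (-1.027) = 3.87 pp.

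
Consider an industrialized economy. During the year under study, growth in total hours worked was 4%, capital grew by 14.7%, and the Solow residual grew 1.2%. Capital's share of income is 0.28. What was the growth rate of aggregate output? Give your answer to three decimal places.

Labor's share = 1 − 0.28 = 0.72.
Capital: 0.28 × 14.7 = 4.116 pp.
Total hours worked: 0.72 × 4 = 2.88 pp.
Output growth = 1.2 + 6.996 = 8.196%.

8.196%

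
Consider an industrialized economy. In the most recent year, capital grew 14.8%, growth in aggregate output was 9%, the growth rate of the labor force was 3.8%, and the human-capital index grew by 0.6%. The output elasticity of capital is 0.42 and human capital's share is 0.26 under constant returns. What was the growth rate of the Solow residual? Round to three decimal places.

Labor's share = 1 − 0.42 − 0.26 = 0.32.
Capital: 0.42 × 14.8 = 6.216 pp.
The human-capital index: 0.26 × 0.6 = 0.156 pp.
The labor force: 0.32 × 3.8 = 1.216 pp.
TFP growth = 9 − 7.588 = 1.412%.

1.412%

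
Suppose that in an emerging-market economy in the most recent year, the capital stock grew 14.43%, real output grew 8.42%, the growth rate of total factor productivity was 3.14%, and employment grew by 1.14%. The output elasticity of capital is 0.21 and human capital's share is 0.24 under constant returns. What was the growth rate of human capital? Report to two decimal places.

6.76%

Labor's share = 1 − 0.21 − 0.24 = 0.55.
gY = gA + 0.21×14.43 + 0.55×1.14 + 0.24×g.
0.24×g = 8.42 − 3.14 − 3.6573 = 1.6227.
g = 1.6227 / 0.24 = 6.7613%.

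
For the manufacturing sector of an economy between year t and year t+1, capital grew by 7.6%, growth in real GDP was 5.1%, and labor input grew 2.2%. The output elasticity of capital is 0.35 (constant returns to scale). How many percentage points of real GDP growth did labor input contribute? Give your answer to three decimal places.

Labor's share = 1 − 0.35 = 0.65.
Contribution = share × growth = 0.65 × 2.2 = 1.43 pp.

1.430 percentage points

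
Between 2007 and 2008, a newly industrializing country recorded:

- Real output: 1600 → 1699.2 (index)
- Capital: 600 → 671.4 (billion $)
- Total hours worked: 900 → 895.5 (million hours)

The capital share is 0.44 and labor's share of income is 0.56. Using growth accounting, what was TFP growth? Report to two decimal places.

Real output growth = (1699.2 − 1600) / 1600 = 6.2%.
Capital growth = (671.4 − 600) / 600 = 11.9%.
Total hours worked growth = (895.5 − 900) / 900 = -0.5%.
Labor's share = 1 − 0.44 = 0.56.
Capital: 0.44 × 11.9 = 5.236 pp.
Total hours worked: 0.56 × (-0.5) = -0.28 pp.
TFP growth = 6.2 − 4.956 = 1.244%.

1.24%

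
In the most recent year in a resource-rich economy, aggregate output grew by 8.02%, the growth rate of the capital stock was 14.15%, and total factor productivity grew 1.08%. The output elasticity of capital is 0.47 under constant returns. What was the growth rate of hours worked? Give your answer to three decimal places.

Labor's share = 1 − 0.47 = 0.53.
gY = gA + 0.47×14.15 + 0.53×g.
0.53×g = 8.02 − 1.08 − 6.6505 = 0.2895.
g = 0.2895 / 0.53 = 0.54623%.

Hours worked grew 0.546%.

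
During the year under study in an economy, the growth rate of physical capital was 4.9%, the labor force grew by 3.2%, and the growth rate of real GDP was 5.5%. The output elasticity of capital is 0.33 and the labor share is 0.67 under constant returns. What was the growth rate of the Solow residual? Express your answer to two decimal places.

Labor's share = 1 − 0.33 = 0.67.
Physical capital: 0.33 × 4.9 = 1.617 pp.
The labor force: 0.67 × 3.2 = 2.144 pp.
TFP growth = 5.5 − 3.761 = 1.739%.

1.74%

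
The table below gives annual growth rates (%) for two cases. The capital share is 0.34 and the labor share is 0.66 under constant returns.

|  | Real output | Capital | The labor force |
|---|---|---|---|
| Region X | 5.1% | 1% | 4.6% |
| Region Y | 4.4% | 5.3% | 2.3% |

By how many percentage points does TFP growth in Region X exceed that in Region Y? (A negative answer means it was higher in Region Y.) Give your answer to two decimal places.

Labor's share = 1 − 0.34 = 0.66.
Region X: TFP = 5.1 − 0.34 − 3.036 = 1.724%.
Region Y: TFP = 4.4 − 1.802 − 1.518 = 1.08%.
Difference = 1.724 − (1.08) = 0.644 pp.

0.64 percentage points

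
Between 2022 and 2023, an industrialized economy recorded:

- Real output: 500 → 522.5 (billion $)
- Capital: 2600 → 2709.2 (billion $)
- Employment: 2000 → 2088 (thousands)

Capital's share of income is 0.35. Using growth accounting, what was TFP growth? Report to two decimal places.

Real output growth = (522.5 − 500) / 500 = 4.5%.
Capital growth = (2709.2 − 2600) / 2600 = 4.2%.
Employment growth = (2088 − 2000) / 2000 = 4.4%.
Labor's share = 1 − 0.35 = 0.65.
Capital: 0.35 × 4.2 = 1.47 pp.
Employment: 0.65 × 4.4 = 2.86 pp.
TFP growth = 4.5 − 4.33 = 0.17%.

0.17%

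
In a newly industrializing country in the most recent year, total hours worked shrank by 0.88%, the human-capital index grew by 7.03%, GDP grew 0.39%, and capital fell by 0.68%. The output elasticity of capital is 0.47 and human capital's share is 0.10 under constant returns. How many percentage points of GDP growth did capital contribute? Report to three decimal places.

-0.320

Contribution = share × growth = 0.47 × (-0.68) = -0.3196 pp.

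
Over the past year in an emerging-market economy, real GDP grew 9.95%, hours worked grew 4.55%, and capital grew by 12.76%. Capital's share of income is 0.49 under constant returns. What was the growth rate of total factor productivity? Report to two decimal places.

Labor's share = 1 − 0.49 = 0.51.
Capital: 0.49 × 12.76 = 6.2524 pp.
Hours worked: 0.51 × 4.55 = 2.3205 pp.
TFP growth = 9.95 − 8.5729 = 1.3771%.

1.38%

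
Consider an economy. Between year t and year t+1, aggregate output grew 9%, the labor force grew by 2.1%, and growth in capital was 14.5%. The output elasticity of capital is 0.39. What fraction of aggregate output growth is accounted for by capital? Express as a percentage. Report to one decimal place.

Capital contributed 0.39 × 14.5 = 5.655 pp.
Share of growth = 5.655 / 9 × 100 = 62.833%.

Capital accounted for 62.8% of growth.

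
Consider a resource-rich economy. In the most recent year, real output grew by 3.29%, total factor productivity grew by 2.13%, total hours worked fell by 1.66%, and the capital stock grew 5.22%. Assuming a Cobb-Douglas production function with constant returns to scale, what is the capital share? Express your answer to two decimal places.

gY = gA + α·gK + (1−α)·gL, so gY − gA − gL = α(gK − gL).
3.29 − 2.13 + 1.66 = α × (5.22 − (-1.66)).
2.82 = 6.88 α, so α = 0.4099.

α = 0.41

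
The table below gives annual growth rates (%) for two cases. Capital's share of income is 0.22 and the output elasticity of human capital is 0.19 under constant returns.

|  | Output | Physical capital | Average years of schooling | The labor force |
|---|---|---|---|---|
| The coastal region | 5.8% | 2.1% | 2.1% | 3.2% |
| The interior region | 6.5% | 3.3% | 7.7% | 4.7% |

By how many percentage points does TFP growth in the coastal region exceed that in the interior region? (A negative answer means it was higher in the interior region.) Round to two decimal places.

Labor's share = 1 − 0.22 − 0.19 = 0.59.
The coastal region: TFP = 5.8 − 0.462 − 0.399 − 1.888 = 3.051%.
The interior region: TFP = 6.5 − 0.726 − 1.463 − 2.773 = 1.538%.
Difference = 3.051 − (1.538) = 1.513 pp.

1.51 percentage points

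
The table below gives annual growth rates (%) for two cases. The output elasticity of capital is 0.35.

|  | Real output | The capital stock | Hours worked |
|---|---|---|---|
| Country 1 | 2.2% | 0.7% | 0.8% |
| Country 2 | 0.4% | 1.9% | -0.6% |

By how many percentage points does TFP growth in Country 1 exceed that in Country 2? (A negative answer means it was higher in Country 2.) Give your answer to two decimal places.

1.31 percentage points

Labor's share = 1 − 0.35 = 0.65.
Country 1: TFP = 2.2 − 0.245 − 0.52 = 1.435%.
Country 2: TFP = 0.4 − 0.665 + 0.39 = 0.125%.
Difference = 1.435 − (0.125) = 1.31 pp.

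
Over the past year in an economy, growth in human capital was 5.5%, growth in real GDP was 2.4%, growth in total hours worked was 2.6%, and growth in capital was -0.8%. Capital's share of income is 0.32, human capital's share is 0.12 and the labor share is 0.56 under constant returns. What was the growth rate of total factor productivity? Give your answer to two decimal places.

0.54%

Labor's share = 1 − 0.32 − 0.12 = 0.56.
Capital: 0.32 × (-0.8) = -0.256 pp.
Human capital: 0.12 × 5.5 = 0.66 pp.
Total hours worked: 0.56 × 2.6 = 1.456 pp.
TFP growth = 2.4 − 1.86 = 0.54%.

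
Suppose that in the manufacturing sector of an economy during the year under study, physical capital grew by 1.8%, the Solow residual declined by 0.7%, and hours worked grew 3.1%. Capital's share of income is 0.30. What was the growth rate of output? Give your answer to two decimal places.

Labor's share = 1 − 0.3 = 0.7.
Physical capital: 0.3 × 1.8 = 0.54 pp.
Hours worked: 0.7 × 3.1 = 2.17 pp.
Output growth = -0.7 + 2.71 = 2.01%.

Output grew 2.01%.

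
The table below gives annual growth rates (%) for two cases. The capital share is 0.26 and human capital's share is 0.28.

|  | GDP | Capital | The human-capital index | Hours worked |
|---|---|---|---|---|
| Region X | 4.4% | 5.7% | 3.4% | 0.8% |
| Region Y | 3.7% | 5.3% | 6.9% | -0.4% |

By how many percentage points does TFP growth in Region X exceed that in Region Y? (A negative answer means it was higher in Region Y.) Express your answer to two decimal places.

1.02 percentage points

Labor's share = 1 − 0.26 − 0.28 = 0.46.
Region X: TFP = 4.4 − 1.482 − 0.952 − 0.368 = 1.598%.
Region Y: TFP = 3.7 − 1.378 − 1.932 + 0.184 = 0.574%.
Difference = 1.598 − (0.574) = 1.024 pp.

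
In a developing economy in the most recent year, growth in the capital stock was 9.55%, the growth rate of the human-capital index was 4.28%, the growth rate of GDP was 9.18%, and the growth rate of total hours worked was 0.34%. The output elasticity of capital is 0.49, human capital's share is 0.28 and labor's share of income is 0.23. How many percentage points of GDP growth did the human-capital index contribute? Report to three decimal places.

1.198

Contribution = share × growth = 0.28 × 4.28 = 1.1984 pp.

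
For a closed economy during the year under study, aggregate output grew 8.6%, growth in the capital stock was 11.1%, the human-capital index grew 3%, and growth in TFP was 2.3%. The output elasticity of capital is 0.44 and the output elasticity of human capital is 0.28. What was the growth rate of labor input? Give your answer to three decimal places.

2.057%

Labor's share = 1 − 0.44 − 0.28 = 0.28.
gY = gA + 0.44×11.1 + 0.28×3 + 0.28×g.
0.28×g = 8.6 − 2.3 − 5.724 = 0.576.
g = 0.576 / 0.28 = 2.05714%.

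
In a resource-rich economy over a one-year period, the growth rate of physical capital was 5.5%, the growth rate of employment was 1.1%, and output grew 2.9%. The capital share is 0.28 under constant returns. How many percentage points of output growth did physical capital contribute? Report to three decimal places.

Contribution = share × growth = 0.28 × 5.5 = 1.54 pp.

1.540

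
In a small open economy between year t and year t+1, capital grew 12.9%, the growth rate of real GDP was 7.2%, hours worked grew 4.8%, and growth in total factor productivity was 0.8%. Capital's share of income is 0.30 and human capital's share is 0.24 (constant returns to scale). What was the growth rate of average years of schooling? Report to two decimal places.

Labor's share = 1 − 0.3 − 0.24 = 0.46.
gY = gA + 0.3×12.9 + 0.46×4.8 + 0.24×g.
0.24×g = 7.2 − 0.8 − 6.078 = 0.322.
g = 0.322 / 0.24 = 1.3417%.

1.34%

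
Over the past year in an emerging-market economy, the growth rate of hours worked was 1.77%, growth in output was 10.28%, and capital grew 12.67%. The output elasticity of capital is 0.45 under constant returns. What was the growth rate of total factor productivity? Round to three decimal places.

Labor's share = 1 − 0.45 = 0.55.
Capital: 0.45 × 12.67 = 5.7015 pp.
Hours worked: 0.55 × 1.77 = 0.9735 pp.
TFP growth = 10.28 − 6.675 = 3.605%.

Total factor productivity growth was 3.605%.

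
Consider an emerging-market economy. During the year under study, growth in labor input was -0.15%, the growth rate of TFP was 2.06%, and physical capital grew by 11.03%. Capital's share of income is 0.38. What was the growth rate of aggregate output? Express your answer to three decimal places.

Aggregate output grew 6.158%.

Labor's share = 1 − 0.38 = 0.62.
Physical capital: 0.38 × 11.03 = 4.1914 pp.
Labor input: 0.62 × (-0.15) = -0.093 pp.
Output growth = 2.06 + 4.0984 = 6.1584%.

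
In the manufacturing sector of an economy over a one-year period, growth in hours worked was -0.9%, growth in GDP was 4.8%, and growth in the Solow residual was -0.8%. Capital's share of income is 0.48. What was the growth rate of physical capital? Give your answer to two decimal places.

Labor's share = 1 − 0.48 = 0.52.
gY = gA + 0.52×(-0.9) + 0.48×g.
0.48×g = 4.8 + 0.8 + 0.468 = 6.068.
g = 6.068 / 0.48 = 12.6417%.

12.64%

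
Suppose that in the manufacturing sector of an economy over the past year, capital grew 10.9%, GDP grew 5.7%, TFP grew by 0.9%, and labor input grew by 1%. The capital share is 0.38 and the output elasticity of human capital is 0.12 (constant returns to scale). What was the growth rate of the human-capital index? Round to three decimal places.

Labor's share = 1 − 0.38 − 0.12 = 0.5.
gY = gA + 0.38×10.9 + 0.5×1 + 0.12×g.
0.12×g = 5.7 − 0.9 − 4.642 = 0.158.
g = 0.158 / 0.12 = 1.31667%.

The human-capital index grew 1.317%.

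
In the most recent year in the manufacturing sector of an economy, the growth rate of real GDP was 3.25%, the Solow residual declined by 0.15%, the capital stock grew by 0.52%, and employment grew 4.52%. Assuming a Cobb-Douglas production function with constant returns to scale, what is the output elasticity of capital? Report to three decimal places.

gY = gA + α·gK + (1−α)·gL, so gY − gA − gL = α(gK − gL).
3.25 + 0.15 − 4.52 = α × (0.52 − 4.52).
-1.12 = -4 α, so α = 0.28.

The output elasticity of capital is 0.280.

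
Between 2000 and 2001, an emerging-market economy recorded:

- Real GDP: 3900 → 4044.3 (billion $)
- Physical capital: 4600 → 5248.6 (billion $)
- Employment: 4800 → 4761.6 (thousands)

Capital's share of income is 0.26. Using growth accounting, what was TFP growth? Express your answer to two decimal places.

Real GDP growth = (4044.3 − 3900) / 3900 = 3.7%.
Physical capital growth = (5248.6 − 4600) / 4600 = 14.1%.
Employment growth = (4761.6 − 4800) / 4800 = -0.8%.
Labor's share = 1 − 0.26 = 0.74.
Physical capital: 0.26 × 14.1 = 3.666 pp.
Employment: 0.74 × (-0.8) = -0.592 pp.
TFP growth = 3.7 − 3.074 = 0.626%.

0.63%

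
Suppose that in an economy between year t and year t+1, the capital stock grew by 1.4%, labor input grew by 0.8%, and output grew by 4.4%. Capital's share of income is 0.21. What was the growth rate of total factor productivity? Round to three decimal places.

Labor's share = 1 − 0.21 = 0.79.
The capital stock: 0.21 × 1.4 = 0.294 pp.
Labor input: 0.79 × 0.8 = 0.632 pp.
TFP growth = 4.4 − 0.926 = 3.474%.

3.474%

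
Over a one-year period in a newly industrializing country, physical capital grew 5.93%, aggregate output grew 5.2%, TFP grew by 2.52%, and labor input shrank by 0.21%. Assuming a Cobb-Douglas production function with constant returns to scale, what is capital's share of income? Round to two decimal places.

gY = gA + α·gK + (1−α)·gL, so gY − gA − gL = α(gK − gL).
5.2 − 2.52 + 0.21 = α × (5.93 − (-0.21)).
2.89 = 6.14 α, so α = 0.4707.

0.47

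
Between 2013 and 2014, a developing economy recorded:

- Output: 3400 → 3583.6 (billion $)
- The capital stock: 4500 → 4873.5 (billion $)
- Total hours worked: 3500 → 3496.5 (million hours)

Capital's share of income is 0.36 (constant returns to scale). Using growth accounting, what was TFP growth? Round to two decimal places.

Output growth = (3583.6 − 3400) / 3400 = 5.4%.
The capital stock growth = (4873.5 − 4500) / 4500 = 8.3%.
Total hours worked growth = (3496.5 − 3500) / 3500 = -0.1%.
Labor's share = 1 − 0.36 = 0.64.
The capital stock: 0.36 × 8.3 = 2.988 pp.
Total hours worked: 0.64 × (-0.1) = -0.064 pp.
TFP growth = 5.4 − 2.924 = 2.476%.

2.48%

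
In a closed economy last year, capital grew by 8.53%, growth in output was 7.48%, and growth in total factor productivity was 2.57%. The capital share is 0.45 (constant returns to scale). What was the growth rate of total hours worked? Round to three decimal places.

Labor's share = 1 − 0.45 = 0.55.
gY = gA + 0.45×8.53 + 0.55×g.
0.55×g = 7.48 − 2.57 − 3.8385 = 1.0715.
g = 1.0715 / 0.55 = 1.94818%.

1.948%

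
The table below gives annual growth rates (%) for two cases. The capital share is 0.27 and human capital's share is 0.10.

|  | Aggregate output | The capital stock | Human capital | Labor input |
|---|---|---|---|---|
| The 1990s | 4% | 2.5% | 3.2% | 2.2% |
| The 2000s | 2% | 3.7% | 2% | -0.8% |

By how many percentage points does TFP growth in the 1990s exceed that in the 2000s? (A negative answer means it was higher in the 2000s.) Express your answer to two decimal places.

Labor's share = 1 − 0.27 − 0.1 = 0.63.
The 1990s: TFP = 4 − 0.675 − 0.32 − 1.386 = 1.619%.
The 2000s: TFP = 2 − 0.999 − 0.2 + 0.504 = 1.305%.
Difference = 1.619 − (1.305) = 0.314 pp.

0.31 percentage points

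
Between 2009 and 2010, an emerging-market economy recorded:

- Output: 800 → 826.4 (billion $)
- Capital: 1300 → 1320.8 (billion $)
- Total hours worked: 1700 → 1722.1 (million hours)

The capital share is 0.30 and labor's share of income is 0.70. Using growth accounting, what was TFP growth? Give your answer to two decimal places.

Output growth = (826.4 − 800) / 800 = 3.3%.
Capital growth = (1320.8 − 1300) / 1300 = 1.6%.
Total hours worked growth = (1722.1 − 1700) / 1700 = 1.3%.
Labor's share = 1 − 0.3 = 0.7.
Capital: 0.3 × 1.6 = 0.48 pp.
Total hours worked: 0.7 × 1.3 = 0.91 pp.
TFP growth = 3.3 − 1.39 = 1.91%.

1.91%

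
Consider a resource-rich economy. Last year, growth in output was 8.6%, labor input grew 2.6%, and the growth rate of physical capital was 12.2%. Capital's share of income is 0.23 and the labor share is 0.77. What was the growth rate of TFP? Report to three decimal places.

Labor's share = 1 − 0.23 = 0.77.
Physical capital: 0.23 × 12.2 = 2.806 pp.
Labor input: 0.77 × 2.6 = 2.002 pp.
TFP growth = 8.6 − 4.808 = 3.792%.

3.792%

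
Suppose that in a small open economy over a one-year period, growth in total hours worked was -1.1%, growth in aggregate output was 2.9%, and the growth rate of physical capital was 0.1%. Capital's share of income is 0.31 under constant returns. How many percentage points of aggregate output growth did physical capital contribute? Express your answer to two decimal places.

0.03 pp

Contribution = share × growth = 0.31 × 0.1 = 0.031 pp.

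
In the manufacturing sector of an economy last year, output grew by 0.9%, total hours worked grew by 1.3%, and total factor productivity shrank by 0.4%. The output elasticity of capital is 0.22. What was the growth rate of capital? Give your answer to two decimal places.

1.30%

Labor's share = 1 − 0.22 = 0.78.
gY = gA + 0.78×1.3 + 0.22×g.
0.22×g = 0.9 + 0.4 − 1.014 = 0.286.
g = 0.286 / 0.22 = 1.3%.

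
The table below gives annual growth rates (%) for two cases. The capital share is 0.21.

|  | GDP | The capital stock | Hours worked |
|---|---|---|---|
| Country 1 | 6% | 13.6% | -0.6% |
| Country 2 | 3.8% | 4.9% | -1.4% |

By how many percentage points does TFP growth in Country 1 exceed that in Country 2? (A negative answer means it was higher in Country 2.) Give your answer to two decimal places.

Labor's share = 1 − 0.21 = 0.79.
Country 1: TFP = 6 − 2.856 + 0.474 = 3.618%.
Country 2: TFP = 3.8 − 1.029 + 1.106 = 3.877%.
Difference = 3.618 − (3.877) = -0.259 pp.

-0.26 percentage points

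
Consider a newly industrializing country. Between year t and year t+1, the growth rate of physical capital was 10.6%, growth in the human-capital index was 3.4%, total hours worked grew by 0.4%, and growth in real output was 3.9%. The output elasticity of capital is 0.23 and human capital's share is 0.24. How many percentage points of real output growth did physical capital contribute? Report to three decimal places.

2.438

Contribution = share × growth = 0.23 × 10.6 = 2.438 pp.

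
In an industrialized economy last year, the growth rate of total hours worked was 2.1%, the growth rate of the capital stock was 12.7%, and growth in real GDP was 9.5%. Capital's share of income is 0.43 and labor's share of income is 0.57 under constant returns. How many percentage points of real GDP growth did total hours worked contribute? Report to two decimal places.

1.20 percentage points

Labor's share = 1 − 0.43 = 0.57.
Contribution = share × growth = 0.57 × 2.1 = 1.197 pp.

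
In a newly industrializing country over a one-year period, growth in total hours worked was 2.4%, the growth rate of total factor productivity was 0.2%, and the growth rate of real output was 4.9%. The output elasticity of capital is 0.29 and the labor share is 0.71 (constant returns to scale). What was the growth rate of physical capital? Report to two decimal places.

Labor's share = 1 − 0.29 = 0.71.
gY = gA + 0.71×2.4 + 0.29×g.
0.29×g = 4.9 − 0.2 − 1.704 = 2.996.
g = 2.996 / 0.29 = 10.331%.

10.33%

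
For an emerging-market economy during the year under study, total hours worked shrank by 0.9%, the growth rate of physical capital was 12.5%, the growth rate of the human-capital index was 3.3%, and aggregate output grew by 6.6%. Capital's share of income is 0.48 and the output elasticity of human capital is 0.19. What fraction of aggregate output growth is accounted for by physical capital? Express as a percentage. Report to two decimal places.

Physical capital contributed 0.48 × 12.5 = 6 pp.
Share of growth = 6 / 6.6 × 100 = 90.9091%.

Physical capital accounted for 90.91% of growth.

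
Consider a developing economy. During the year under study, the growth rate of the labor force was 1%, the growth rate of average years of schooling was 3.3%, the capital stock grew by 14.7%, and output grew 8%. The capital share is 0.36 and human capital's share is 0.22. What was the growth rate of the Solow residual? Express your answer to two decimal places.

1.56%

Labor's share = 1 − 0.36 − 0.22 = 0.42.
The capital stock: 0.36 × 14.7 = 5.292 pp.
Average years of schooling: 0.22 × 3.3 = 0.726 pp.
The labor force: 0.42 × 1 = 0.42 pp.
TFP growth = 8 − 6.438 = 1.562%.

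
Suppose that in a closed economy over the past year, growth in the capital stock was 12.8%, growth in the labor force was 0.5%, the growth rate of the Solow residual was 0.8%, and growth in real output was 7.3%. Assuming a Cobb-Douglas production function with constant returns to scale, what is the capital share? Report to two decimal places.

α = 0.49

gY = gA + α·gK + (1−α)·gL, so gY − gA − gL = α(gK − gL).
7.3 − 0.8 − 0.5 = α × (12.8 − 0.5).
6 = 12.3 α, so α = 0.4878.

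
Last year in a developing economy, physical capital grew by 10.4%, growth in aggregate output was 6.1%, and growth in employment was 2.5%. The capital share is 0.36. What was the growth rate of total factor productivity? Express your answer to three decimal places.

Total factor productivity grew 0.756%.

Labor's share = 1 − 0.36 = 0.64.
Physical capital: 0.36 × 10.4 = 3.744 pp.
Employment: 0.64 × 2.5 = 1.6 pp.
TFP growth = 6.1 − 5.344 = 0.756%.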